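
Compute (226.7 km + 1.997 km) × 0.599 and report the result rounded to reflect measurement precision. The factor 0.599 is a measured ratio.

137 km

226.7 km + 1.997 km = 228.697 km; the sum is limited to 1 decimal place (4 s.f.).
Carrying full precision, 228.697 × 0.599 = 136.989503 km; 0.599 has 3 s.f., so the result keeps min(4, 3) = 3 s.f.
Rounded to 3 significant figures: 137 km.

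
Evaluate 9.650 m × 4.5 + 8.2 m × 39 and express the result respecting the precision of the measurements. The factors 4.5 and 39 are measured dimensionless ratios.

3.6 × 10^2 m

9.650 × 4.5 = 43.425 → 43 m (2 s.f., last digit at the 10^0 place).
8.2 × 39 = 319.8 → 3.2 × 10^2 m (2 s.f., last digit at the 10^1 place).
Sum: 363.225 m; keep the coarser place, 10^1.
Result: 3.6 × 10^2 m.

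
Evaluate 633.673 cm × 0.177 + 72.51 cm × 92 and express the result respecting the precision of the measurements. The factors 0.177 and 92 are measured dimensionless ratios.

6.8 × 10³ cm

633.673 × 0.177 = 112.160121 → 112 cm (3 s.f., last digit at the 10^0 place).
72.51 × 92 = 6670.92 → 6.7 × 10³ cm (2 s.f., last digit at the 10^2 place).
Sum: 6783.080121 cm; keep the coarser place, 10^2.
Result: 6.8 × 10³ cm.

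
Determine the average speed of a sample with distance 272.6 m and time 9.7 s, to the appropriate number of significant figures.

28 m/s

average speed = 272.6 m ÷ 9.7 s = 28.1030927835… m/s.
272.6 has 4 significant figures; 9.7 has 2.
Division/multiplication keeps the fewest: 2 significant figures.
Rounded: 28 m/s.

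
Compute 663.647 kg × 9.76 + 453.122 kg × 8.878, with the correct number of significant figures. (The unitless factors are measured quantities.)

1.050 × 10⁴ kg

663.647 × 9.76 = 6477.19472 → 6.48 × 10³ kg (3 s.f., last digit at the 10^1 place).
453.122 × 8.878 = 4022.817116 → 4023 kg (4 s.f., last digit at the 10^0 place).
Sum: 10500.011836 kg; keep the coarser place, 10^1.
Result: 1.050 × 10⁴ kg.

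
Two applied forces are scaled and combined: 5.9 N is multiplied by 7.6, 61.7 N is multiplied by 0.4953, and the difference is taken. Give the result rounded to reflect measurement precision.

5.9 × 7.6 = 44.84 → 45 N (2 s.f., last digit at the 10^0 place).
61.7 × 0.4953 = 30.56001 → 30.6 N (3 s.f., last digit at the 10^-1 place).
Difference: 14.27999 N; keep the coarser place, 10^0.
Result: 14 N.

14 N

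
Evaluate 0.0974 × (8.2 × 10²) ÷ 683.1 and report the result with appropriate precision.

0.12

0.0974 × (8.2 × 10²) ÷ 683.1 = 0.116919923876…
Multiplication/division keeps the fewest significant figures: 0.0974 → 3 s.f., 8.2 × 10² → 2 s.f., 683.1 → 4 s.f.; limit is 2.
Rounded to 2 significant figures: 0.12.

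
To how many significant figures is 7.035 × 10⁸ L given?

4

7.035 × 10⁸: in scientific notation every digit of the coefficient is significant.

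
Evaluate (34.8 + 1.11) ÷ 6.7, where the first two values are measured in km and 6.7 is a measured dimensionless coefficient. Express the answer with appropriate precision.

34.8 km + 1.11 km = 35.91 km; the sum is limited to 1 decimal place (3 s.f.).
Carrying full precision, 35.91 ÷ 6.7 = 5.35970149254… km; 6.7 has 2 s.f., so the result keeps min(3, 2) = 2 s.f.
Rounded to 2 significant figures: 5.4 km.

5.4 km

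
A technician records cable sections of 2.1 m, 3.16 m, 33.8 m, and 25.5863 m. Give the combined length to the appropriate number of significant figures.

2.1 m + 3.16 m + 33.8 m + 25.5863 m = 64.6463 m.
Addition/subtraction keeps the fewest decimal places: 2.1 → 1 decimal place, 3.16 → 2 decimal places, 33.8 → 1 decimal place, 25.5863 → 4 decimal places; limit is 1.
Rounded to 1 decimal place: 64.6 m.

64.6 m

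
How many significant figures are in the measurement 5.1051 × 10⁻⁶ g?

5

5.1051 × 10⁻⁶: in scientific notation every digit of the coefficient is significant.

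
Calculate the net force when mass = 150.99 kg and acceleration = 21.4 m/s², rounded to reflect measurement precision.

net force = 150.99 kg × 21.4 m/s² = 3231.186 N.
150.99 has 5 significant figures; 21.4 has 3.
Division/multiplication keeps the fewest: 3 significant figures.
Rounded: 3.23 × 10³ N.

3.23 × 10³ N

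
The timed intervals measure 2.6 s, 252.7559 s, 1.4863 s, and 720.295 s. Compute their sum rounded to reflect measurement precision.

2.6 s + 252.7559 s + 1.4863 s + 720.295 s = 977.1372 s.
Addition/subtraction keeps the fewest decimal places: 2.6 → 1 decimal place, 252.7559 → 4 decimal places, 1.4863 → 4 decimal places, 720.295 → 3 decimal places; limit is 1.
Rounded to 1 decimal place: 977.1 s.

977.1 s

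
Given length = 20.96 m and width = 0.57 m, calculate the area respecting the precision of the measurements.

12 m²

area = 20.96 m × 0.57 m = 11.9472 m².
20.96 has 4 significant figures; 0.57 has 2.
Division/multiplication keeps the fewest: 2 significant figures.
Rounded: 12 m².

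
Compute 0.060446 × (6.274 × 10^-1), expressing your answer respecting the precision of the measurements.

0.060446 × (6.274 × 10^-1) = 0.0379238204
Multiplication/division keeps the fewest significant figures: 0.060446 → 5 s.f., 6.274 × 10^-1 → 4 s.f.; limit is 4.
Rounded to 4 significant figures: 0.03792.

0.03792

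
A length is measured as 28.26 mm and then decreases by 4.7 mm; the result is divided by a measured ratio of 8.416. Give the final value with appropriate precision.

2.80 mm

28.26 mm − 4.7 mm = 23.56 mm; the difference is limited to 1 decimal place (3 s.f.).
Carrying full precision, 23.56 ÷ 8.416 = 2.79942965779… mm; 8.416 has 4 s.f., so the result keeps min(3, 4) = 3 s.f.
Rounded to 3 significant figures: 2.80 mm.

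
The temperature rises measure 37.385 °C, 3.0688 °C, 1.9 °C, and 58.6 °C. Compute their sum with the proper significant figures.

1.010 × 10^2 °C

37.385 °C + 3.0688 °C + 1.9 °C + 58.6 °C = 100.9538 °C.
Addition/subtraction keeps the fewest decimal places: 37.385 → 3 decimal places, 3.0688 → 4 decimal places, 1.9 → 1 decimal place, 58.6 → 1 decimal place; limit is 1.
Rounded to 1 decimal place: 1.010 × 10^2 °C.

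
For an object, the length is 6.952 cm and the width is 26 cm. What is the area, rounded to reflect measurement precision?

1.8 × 10^2 cm²

area = 6.952 cm × 26 cm = 180.752 cm².
6.952 has 4 significant figures; 26 has 2.
Division/multiplication keeps the fewest: 2 significant figures.
Rounded: 1.8 × 10^2 cm².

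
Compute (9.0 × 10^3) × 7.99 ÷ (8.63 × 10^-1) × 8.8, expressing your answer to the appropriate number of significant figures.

7.3 × 10^5

(9.0 × 10^3) × 7.99 ÷ (8.63 × 10^-1) × 8.8 = 733265.353418…
Multiplication/division keeps the fewest significant figures: 9.0 × 10^3 → 2 s.f., 7.99 → 3 s.f., 8.63 × 10^-1 → 3 s.f., 8.8 → 2 s.f.; limit is 2.
Rounded to 2 significant figures: 7.3 × 10^5.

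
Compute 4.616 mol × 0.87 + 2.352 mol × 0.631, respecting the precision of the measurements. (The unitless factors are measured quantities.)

4.616 × 0.87 = 4.01592 → 4.0 mol (2 s.f., last digit at the 10^-1 place).
2.352 × 0.631 = 1.484112 → 1.48 mol (3 s.f., last digit at the 10^-2 place).
Sum: 5.500032 mol; keep the coarser place, 10^-1.
Result: 5.5 mol.

5.5 mol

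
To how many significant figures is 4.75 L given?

4.75: every digit is nonzero and significant.

3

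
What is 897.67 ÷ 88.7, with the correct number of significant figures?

897.67 ÷ 88.7 = 10.1202931229…
Multiplication/division keeps the fewest significant figures: 897.67 → 5 s.f., 88.7 → 3 s.f.; limit is 3.
Rounded to 3 significant figures: 10.1.

10.1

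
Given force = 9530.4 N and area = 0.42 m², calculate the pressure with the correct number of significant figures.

2.3 × 10^4 Pa

pressure = 9530.4 N ÷ 0.42 m² = 22691.4285714… Pa.
9530.4 has 5 significant figures; 0.42 has 2.
Division/multiplication keeps the fewest: 2 significant figures.
Rounded: 2.3 × 10^4 Pa.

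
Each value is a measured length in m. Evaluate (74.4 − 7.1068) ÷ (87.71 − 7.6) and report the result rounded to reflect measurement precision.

74.4 − 7.1068 = 67.2932, limited to 1 d.p. → 3 s.f.; 87.71 − 7.6 = 80.11, limited to 1 d.p. → 3 s.f.
Carrying full precision, 67.2932 ÷ 80.11 = 0.840009986269…; keep min(3, 3) = 3 s.f.
Rounded to 3 significant figures: 0.840.

0.840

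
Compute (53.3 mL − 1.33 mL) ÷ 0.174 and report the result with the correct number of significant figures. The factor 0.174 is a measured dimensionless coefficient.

299 mL

53.3 mL − 1.33 mL = 51.97 mL; the difference is limited to 1 decimal place (3 s.f.).
Carrying full precision, 51.97 ÷ 0.174 = 298.67816092… mL; 0.174 has 3 s.f., so the result keeps min(3, 3) = 3 s.f.
Rounded to 3 significant figures: 299 mL.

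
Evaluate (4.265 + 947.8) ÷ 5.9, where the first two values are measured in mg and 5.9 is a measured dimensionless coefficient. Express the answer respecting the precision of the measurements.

1.6 × 10² mg

4.265 mg + 947.8 mg = 952.065 mg; the sum is limited to 1 decimal place (4 s.f.).
Carrying full precision, 952.065 ÷ 5.9 = 161.366949153… mg; 5.9 has 2 s.f., so the result keeps min(4, 2) = 2 s.f.
Rounded to 2 significant figures: 1.6 × 10² mg.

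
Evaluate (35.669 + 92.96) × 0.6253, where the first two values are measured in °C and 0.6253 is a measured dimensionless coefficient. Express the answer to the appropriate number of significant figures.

35.669 °C + 92.96 °C = 128.629 °C; the sum is limited to 2 decimal places (5 s.f.).
Carrying full precision, 128.629 × 0.6253 = 80.4317137 °C; 0.6253 has 4 s.f., so the result keeps min(5, 4) = 4 s.f.
Rounded to 4 significant figures: 80.43 °C.

80.43 °C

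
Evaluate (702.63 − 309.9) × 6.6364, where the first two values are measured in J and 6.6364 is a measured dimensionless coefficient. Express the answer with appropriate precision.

702.63 J − 309.9 J = 392.73 J; the difference is limited to 1 decimal place (4 s.f.).
Carrying full precision, 392.73 × 6.6364 = 2606.313372 J; 6.6364 has 5 s.f., so the result keeps min(4, 5) = 4 s.f.
Rounded to 4 significant figures: 2606 J.

2606 J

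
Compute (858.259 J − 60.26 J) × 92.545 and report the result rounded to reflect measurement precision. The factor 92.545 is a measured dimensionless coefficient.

73851 J

858.259 J − 60.26 J = 797.999 J; the difference is limited to 2 decimal places (5 s.f.).
Carrying full precision, 797.999 × 92.545 = 73850.817455 J; 92.545 has 5 s.f., so the result keeps min(5, 5) = 5 s.f.
Rounded to 5 significant figures: 73851 J.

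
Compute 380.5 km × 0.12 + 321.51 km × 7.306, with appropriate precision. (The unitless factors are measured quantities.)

2395 km

380.5 × 0.12 = 45.66 → 46 km (2 s.f., last digit at the 10^0 place).
321.51 × 7.306 = 2348.95206 → 2.349 × 10^3 km (4 s.f., last digit at the 10^0 place).
Sum: 2394.61206 km; keep the coarser place, 10^0.
Result: 2395 km.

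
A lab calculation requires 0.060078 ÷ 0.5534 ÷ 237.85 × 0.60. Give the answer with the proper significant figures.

2.7 × 10⁻⁴

0.060078 ÷ 0.5534 ÷ 237.85 × 0.60 = 0.00027385735316…
Multiplication/division keeps the fewest significant figures: 0.060078 → 5 s.f., 0.5534 → 4 s.f., 237.85 → 5 s.f., 0.60 → 2 s.f.; limit is 2.
Rounded to 2 significant figures: 2.7 × 10⁻⁴.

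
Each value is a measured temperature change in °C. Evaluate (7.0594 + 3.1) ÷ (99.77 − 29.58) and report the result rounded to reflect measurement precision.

7.0594 + 3.1 = 10.1594, limited to 1 d.p. → 3 s.f.; 99.77 − 29.58 = 70.19, limited to 2 d.p. → 4 s.f.
Carrying full precision, 10.1594 ÷ 70.19 = 0.144741416156…; keep min(3, 4) = 3 s.f.
Rounded to 3 significant figures: 0.145.

0.145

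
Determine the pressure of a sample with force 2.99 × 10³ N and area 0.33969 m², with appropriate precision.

pressure = 2.99 × 10³ N ÷ 0.33969 m² = 8802.1431305… Pa.
2.99 × 10³ has 3 significant figures; 0.33969 has 5.
Division/multiplication keeps the fewest: 3 significant figures.
Rounded: 8.80 × 10³ Pa.

8.80 × 10³ Pa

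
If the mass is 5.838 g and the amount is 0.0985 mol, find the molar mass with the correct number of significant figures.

59.3 g/mol

molar mass = 5.838 g ÷ 0.0985 mol = 59.269035533… g/mol.
5.838 has 4 significant figures; 0.0985 has 3.
Division/multiplication keeps the fewest: 3 significant figures.
Rounded: 59.3 g/mol.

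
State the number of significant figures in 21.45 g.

4

21.45: every digit is nonzero and significant.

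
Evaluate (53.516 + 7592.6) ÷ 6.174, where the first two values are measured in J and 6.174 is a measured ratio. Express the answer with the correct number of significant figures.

1238 J

53.516 J + 7592.6 J = 7646.116 J; the sum is limited to 1 decimal place (5 s.f.).
Carrying full precision, 7646.116 ÷ 6.174 = 1238.43796566… J; 6.174 has 4 s.f., so the result keeps min(5, 4) = 4 s.f.
Rounded to 4 significant figures: 1238 J.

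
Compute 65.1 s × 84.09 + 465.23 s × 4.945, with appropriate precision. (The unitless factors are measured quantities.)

65.1 × 84.09 = 5474.259 → 5.47 × 10^3 s (3 s.f., last digit at the 10^1 place).
465.23 × 4.945 = 2300.56235 → 2.301 × 10^3 s (4 s.f., last digit at the 10^0 place).
Sum: 7774.82135 s; keep the coarser place, 10^1.
Result: 7.77 × 10^3 s.

7.77 × 10^3 s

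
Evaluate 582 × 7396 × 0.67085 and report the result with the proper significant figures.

2.89 × 10⁶

582 × 7396 × 0.67085 = 2887655.0412
Multiplication/division keeps the fewest significant figures: 582 → 3 s.f., 7396 → 4 s.f., 0.67085 → 5 s.f.; limit is 3.
Rounded to 3 significant figures: 2.89 × 10⁶.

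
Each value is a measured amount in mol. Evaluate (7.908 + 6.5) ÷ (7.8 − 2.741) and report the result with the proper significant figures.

2.8

7.908 + 6.5 = 14.408, limited to 1 d.p. → 3 s.f.; 7.8 − 2.741 = 5.059, limited to 1 d.p. → 2 s.f.
Carrying full precision, 14.408 ÷ 5.059 = 2.84799367464…; keep min(3, 2) = 2 s.f.
Rounded to 2 significant figures: 2.8.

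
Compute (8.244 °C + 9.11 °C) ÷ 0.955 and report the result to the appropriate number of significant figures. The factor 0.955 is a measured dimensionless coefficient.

8.244 °C + 9.11 °C = 17.354 °C; the sum is limited to 2 decimal places (4 s.f.).
Carrying full precision, 17.354 ÷ 0.955 = 18.1717277487… °C; 0.955 has 3 s.f., so the result keeps min(4, 3) = 3 s.f.
Rounded to 3 significant figures: 18.2 °C.

18.2 °C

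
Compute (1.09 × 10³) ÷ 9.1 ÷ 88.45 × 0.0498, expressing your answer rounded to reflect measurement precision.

(1.09 × 10³) ÷ 9.1 ÷ 88.45 × 0.0498 = 0.0674398524031…
Multiplication/division keeps the fewest significant figures: 1.09 × 10³ → 3 s.f., 9.1 → 2 s.f., 88.45 → 4 s.f., 0.0498 → 3 s.f.; limit is 2.
Rounded to 2 significant figures: 0.067.

0.067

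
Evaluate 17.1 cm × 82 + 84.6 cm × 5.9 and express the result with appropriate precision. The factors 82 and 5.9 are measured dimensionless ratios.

1.9 × 10^3 cm

17.1 × 82 = 1402.2 → 1.4 × 10^3 cm (2 s.f., last digit at the 10^2 place).
84.6 × 5.9 = 499.14 → 5.0 × 10^2 cm (2 s.f., last digit at the 10^1 place).
Sum: 1901.34 cm; keep the coarser place, 10^2.
Result: 1.9 × 10^3 cm.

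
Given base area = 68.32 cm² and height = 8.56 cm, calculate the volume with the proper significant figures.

585 cm³

volume = 68.32 cm² × 8.56 cm = 584.8192 cm³.
68.32 has 4 significant figures; 8.56 has 3.
Division/multiplication keeps the fewest: 3 significant figures.
Rounded: 585 cm³.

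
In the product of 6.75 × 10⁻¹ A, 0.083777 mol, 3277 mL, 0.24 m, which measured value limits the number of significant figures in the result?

0.24 m

6.75 × 10⁻¹ A → 3 s.f.; 0.083777 mol → 5 s.f.; 3277 mL → 4 s.f.; 0.24 m → 2 s.f.
The fewest is 2 significant figures, from 0.24 m.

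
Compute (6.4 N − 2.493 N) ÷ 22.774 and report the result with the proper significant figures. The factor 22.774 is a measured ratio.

6.4 N − 2.493 N = 3.907 N; the difference is limited to 1 decimal place (2 s.f.).
Carrying full precision, 3.907 ÷ 22.774 = 0.17155528234… N; 22.774 has 5 s.f., so the result keeps min(2, 5) = 2 s.f.
Rounded to 2 significant figures: 0.17 N.

0.17 N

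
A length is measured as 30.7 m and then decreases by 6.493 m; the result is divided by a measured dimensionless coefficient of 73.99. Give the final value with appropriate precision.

3.27 × 10^-1 m

30.7 m − 6.493 m = 24.207 m; the difference is limited to 1 decimal place (3 s.f.).
Carrying full precision, 24.207 ÷ 73.99 = 0.327165833221… m; 73.99 has 4 s.f., so the result keeps min(3, 4) = 3 s.f.
Rounded to 3 significant figures: 3.27 × 10^-1 m.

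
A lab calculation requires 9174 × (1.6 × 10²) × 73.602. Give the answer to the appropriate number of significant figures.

9174 × (1.6 × 10²) × 73.602 = 108035959.68
Multiplication/division keeps the fewest significant figures: 9174 → 4 s.f., 1.6 × 10² → 2 s.f., 73.602 → 5 s.f.; limit is 2.
Rounded to 2 significant figures: 1.1 × 10⁸.

1.1 × 10⁸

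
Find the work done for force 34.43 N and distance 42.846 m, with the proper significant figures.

1475 J

work done = 34.43 N × 42.846 m = 1475.18778 J.
34.43 has 4 significant figures; 42.846 has 5.
Division/multiplication keeps the fewest: 4 significant figures.
Rounded: 1475 J.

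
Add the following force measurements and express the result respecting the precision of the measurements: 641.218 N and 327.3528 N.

641.218 N + 327.3528 N = 968.5708 N.
Addition/subtraction keeps the fewest decimal places: 641.218 → 3 decimal places, 327.3528 → 4 decimal places; limit is 3.
Rounded to 3 decimal places: 968.571 N.

968.571 N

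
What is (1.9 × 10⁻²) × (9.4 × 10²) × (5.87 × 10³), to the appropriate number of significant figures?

1.0 × 10⁵

(1.9 × 10⁻²) × (9.4 × 10²) × (5.87 × 10³) = 104838.2
Multiplication/division keeps the fewest significant figures: 1.9 × 10⁻² → 2 s.f., 9.4 × 10² → 2 s.f., 5.87 × 10³ → 3 s.f.; limit is 2.
Rounded to 2 significant figures: 1.0 × 10⁵.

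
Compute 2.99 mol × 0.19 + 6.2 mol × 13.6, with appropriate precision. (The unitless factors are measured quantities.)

85 mol

2.99 × 0.19 = 0.5681 → 0.57 mol (2 s.f., last digit at the 10^-2 place).
6.2 × 13.6 = 84.32 → 84 mol (2 s.f., last digit at the 10^0 place).
Sum: 84.8881 mol; keep the coarser place, 10^0.
Result: 85 mol.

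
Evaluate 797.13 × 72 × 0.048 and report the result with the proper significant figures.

797.13 × 72 × 0.048 = 2754.88128
Multiplication/division keeps the fewest significant figures: 797.13 → 5 s.f., 72 → 2 s.f., 0.048 → 2 s.f.; limit is 2.
Rounded to 2 significant figures: 2.8 × 10³.

2.8 × 10³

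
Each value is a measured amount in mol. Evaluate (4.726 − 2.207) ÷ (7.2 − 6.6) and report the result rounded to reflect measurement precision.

4

4.726 − 2.207 = 2.519, limited to 3 d.p. → 4 s.f.; 7.2 − 6.6 = 0.6, limited to 1 d.p. → 1 s.f.
Carrying full precision, 2.519 ÷ 0.6 = 4.19833333333…; keep min(4, 1) = 1 s.f.
Rounded to 1 significant figure: 4.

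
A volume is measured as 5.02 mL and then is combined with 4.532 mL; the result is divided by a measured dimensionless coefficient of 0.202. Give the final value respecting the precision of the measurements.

5.02 mL + 4.532 mL = 9.552 mL; the sum is limited to 2 decimal places (3 s.f.).
Carrying full precision, 9.552 ÷ 0.202 = 47.2871287129… mL; 0.202 has 3 s.f., so the result keeps min(3, 3) = 3 s.f.
Rounded to 3 significant figures: 47.3 mL.

47.3 mL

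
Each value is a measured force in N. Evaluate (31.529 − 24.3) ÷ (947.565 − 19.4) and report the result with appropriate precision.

31.529 − 24.3 = 7.229, limited to 1 d.p. → 2 s.f.; 947.565 − 19.4 = 928.165, limited to 1 d.p. → 4 s.f.
Carrying full precision, 7.229 ÷ 928.165 = 0.00778848588344…; keep min(2, 4) = 2 s.f.
Rounded to 2 significant figures: 0.0078.

0.0078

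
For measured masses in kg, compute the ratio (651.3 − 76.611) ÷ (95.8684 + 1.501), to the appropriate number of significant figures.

5.902

651.3 − 76.611 = 574.689, limited to 1 d.p. → 4 s.f.; 95.8684 + 1.501 = 97.3694, limited to 3 d.p. → 5 s.f.
Carrying full precision, 574.689 ÷ 97.3694 = 5.9021520108…; keep min(4, 5) = 4 s.f.
Rounded to 4 significant figures: 5.902.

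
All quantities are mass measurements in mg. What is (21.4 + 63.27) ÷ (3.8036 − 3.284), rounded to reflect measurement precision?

21.4 + 63.27 = 84.67, limited to 1 d.p. → 3 s.f.; 3.8036 − 3.284 = 0.5196, limited to 3 d.p. → 3 s.f.
Carrying full precision, 84.67 ÷ 0.5196 = 162.952270978…; keep min(3, 3) = 3 s.f.
Rounded to 3 significant figures: 163.

163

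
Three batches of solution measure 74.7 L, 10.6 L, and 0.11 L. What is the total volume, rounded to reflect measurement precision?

85.4 L

74.7 L + 10.6 L + 0.11 L = 85.41 L.
Addition/subtraction keeps the fewest decimal places: 74.7 → 1 decimal place, 10.6 → 1 decimal place, 0.11 → 2 decimal places; limit is 1.
Rounded to 1 decimal place: 85.4 L.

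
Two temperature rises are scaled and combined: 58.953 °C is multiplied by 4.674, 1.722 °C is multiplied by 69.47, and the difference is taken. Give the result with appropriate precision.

155.9 °C

58.953 × 4.674 = 275.546322 → 275.5 °C (4 s.f., last digit at the 10^-1 place).
1.722 × 69.47 = 119.62734 → 119.6 °C (4 s.f., last digit at the 10^-1 place).
Difference: 155.918982 °C; keep the coarser place, 10^-1.
Result: 155.9 °C.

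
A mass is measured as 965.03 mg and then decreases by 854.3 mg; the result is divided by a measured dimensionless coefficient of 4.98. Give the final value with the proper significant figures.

965.03 mg − 854.3 mg = 110.73 mg; the difference is limited to 1 decimal place (4 s.f.).
Carrying full precision, 110.73 ÷ 4.98 = 22.234939759… mg; 4.98 has 3 s.f., so the result keeps min(4, 3) = 3 s.f.
Rounded to 3 significant figures: 22.2 mg.

22.2 mg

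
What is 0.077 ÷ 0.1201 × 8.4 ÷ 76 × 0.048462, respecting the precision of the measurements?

0.0034

0.077 ÷ 0.1201 × 8.4 ÷ 76 × 0.048462 = 0.00343411429072…
Multiplication/division keeps the fewest significant figures: 0.077 → 2 s.f., 0.1201 → 4 s.f., 8.4 → 2 s.f., 76 → 2 s.f., 0.048462 → 5 s.f.; limit is 2.
Rounded to 2 significant figures: 0.0034.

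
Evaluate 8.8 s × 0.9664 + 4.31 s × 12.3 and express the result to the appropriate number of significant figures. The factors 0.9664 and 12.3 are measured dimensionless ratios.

61.5 s

8.8 × 0.9664 = 8.50432 → 8.5 s (2 s.f., last digit at the 10^-1 place).
4.31 × 12.3 = 53.013 → 53.0 s (3 s.f., last digit at the 10^-1 place).
Sum: 61.51732 s; keep the coarser place, 10^-1.
Result: 61.5 s.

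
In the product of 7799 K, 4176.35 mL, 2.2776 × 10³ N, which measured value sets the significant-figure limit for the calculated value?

7799 K

7799 K → 4 s.f.; 4176.35 mL → 6 s.f.; 2.2776 × 10³ N → 5 s.f.
The fewest is 4 significant figures, from 7799 K.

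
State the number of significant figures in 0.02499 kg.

4

0.02499: leading zeros are not significant.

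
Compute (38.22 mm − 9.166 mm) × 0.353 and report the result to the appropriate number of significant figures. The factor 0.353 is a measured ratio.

10.3 mm

38.22 mm − 9.166 mm = 29.054 mm; the difference is limited to 2 decimal places (4 s.f.).
Carrying full precision, 29.054 × 0.353 = 10.256062 mm; 0.353 has 3 s.f., so the result keeps min(4, 3) = 3 s.f.
Rounded to 3 significant figures: 10.3 mm.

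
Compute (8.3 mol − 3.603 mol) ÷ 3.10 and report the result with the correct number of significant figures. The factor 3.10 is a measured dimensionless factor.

8.3 mol − 3.603 mol = 4.697 mol; the difference is limited to 1 decimal place (2 s.f.).
Carrying full precision, 4.697 ÷ 3.10 = 1.51516129032… mol; 3.10 has 3 s.f., so the result keeps min(2, 3) = 2 s.f.
Rounded to 2 significant figures: 1.5 mol.

1.5 mol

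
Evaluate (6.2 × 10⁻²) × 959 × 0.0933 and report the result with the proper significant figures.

5.5

(6.2 × 10⁻²) × 959 × 0.0933 = 5.5474314
Multiplication/division keeps the fewest significant figures: 6.2 × 10⁻² → 2 s.f., 959 → 3 s.f., 0.0933 → 3 s.f.; limit is 2.
Rounded to 2 significant figures: 5.5.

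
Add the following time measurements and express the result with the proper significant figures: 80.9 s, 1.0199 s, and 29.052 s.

111.0 s

80.9 s + 1.0199 s + 29.052 s = 110.9719 s.
Addition/subtraction keeps the fewest decimal places: 80.9 → 1 decimal place, 1.0199 → 4 decimal places, 29.052 → 3 decimal places; limit is 1.
Rounded to 1 decimal place: 111.0 s.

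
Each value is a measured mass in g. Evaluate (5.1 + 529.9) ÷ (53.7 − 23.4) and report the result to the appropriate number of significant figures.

17.7

5.1 + 529.9 = 535.0, limited to 1 d.p. → 4 s.f.; 53.7 − 23.4 = 30.3, limited to 1 d.p. → 3 s.f.
Carrying full precision, 535.0 ÷ 30.3 = 17.6567656766…; keep min(4, 3) = 3 s.f.
Rounded to 3 significant figures: 17.7.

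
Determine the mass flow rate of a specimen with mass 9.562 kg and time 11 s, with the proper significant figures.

0.87 kg/s

mass flow rate = 9.562 kg ÷ 11 s = 0.869272727273… kg/s.
9.562 has 4 significant figures; 11 has 2.
Division/multiplication keeps the fewest: 2 significant figures.
Rounded: 0.87 kg/s.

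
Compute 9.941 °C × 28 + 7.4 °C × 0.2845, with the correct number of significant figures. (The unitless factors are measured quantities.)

9.941 × 28 = 278.348 → 2.8 × 10² °C (2 s.f., last digit at the 10^1 place).
7.4 × 0.2845 = 2.1053 → 2.1 °C (2 s.f., last digit at the 10^-1 place).
Sum: 280.4533 °C; keep the coarser place, 10^1.
Result: 2.8 × 10² °C.

2.8 × 10² °C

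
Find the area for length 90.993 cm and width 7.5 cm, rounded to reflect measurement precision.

area = 90.993 cm × 7.5 cm = 682.4475 cm².
90.993 has 5 significant figures; 7.5 has 2.
Division/multiplication keeps the fewest: 2 significant figures.
Rounded: 6.8 × 10² cm².

6.8 × 10² cm²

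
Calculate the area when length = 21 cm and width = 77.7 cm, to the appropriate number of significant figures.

area = 21 cm × 77.7 cm = 1631.7 cm².
21 has 2 significant figures; 77.7 has 3.
Division/multiplication keeps the fewest: 2 significant figures.
Rounded: 1.6 × 10^3 cm².

1.6 × 10^3 cm²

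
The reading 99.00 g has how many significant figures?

4

99.00: trailing zeros after a decimal point are significant.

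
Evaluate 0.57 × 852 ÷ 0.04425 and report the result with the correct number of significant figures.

0.57 × 852 ÷ 0.04425 = 10974.9152542…
Multiplication/division keeps the fewest significant figures: 0.57 → 2 s.f., 852 → 3 s.f., 0.04425 → 4 s.f.; limit is 2.
Rounded to 2 significant figures: 1.1 × 10⁴.

1.1 × 10⁴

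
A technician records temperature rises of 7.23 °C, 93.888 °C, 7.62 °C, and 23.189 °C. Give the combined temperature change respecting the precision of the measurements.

131.93 °C

7.23 °C + 93.888 °C + 7.62 °C + 23.189 °C = 131.927 °C.
Addition/subtraction keeps the fewest decimal places: 7.23 → 2 decimal places, 93.888 → 3 decimal places, 7.62 → 2 decimal places, 23.189 → 3 decimal places; limit is 2.
Rounded to 2 decimal places: 131.93 °C.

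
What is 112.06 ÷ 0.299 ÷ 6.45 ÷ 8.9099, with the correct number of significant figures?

6.52

112.06 ÷ 0.299 ÷ 6.45 ÷ 8.9099 = 6.52149079176…
Multiplication/division keeps the fewest significant figures: 112.06 → 5 s.f., 0.299 → 3 s.f., 6.45 → 3 s.f., 8.9099 → 5 s.f.; limit is 3.
Rounded to 3 significant figures: 6.52.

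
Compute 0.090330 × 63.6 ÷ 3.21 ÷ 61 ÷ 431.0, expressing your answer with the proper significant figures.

0.090330 × 63.6 ÷ 3.21 ÷ 61 ÷ 431.0 = 0.0000680733288141…
Multiplication/division keeps the fewest significant figures: 0.090330 → 5 s.f., 63.6 → 3 s.f., 3.21 → 3 s.f., 61 → 2 s.f., 431.0 → 4 s.f.; limit is 2.
Rounded to 2 significant figures: 6.8 × 10⁻⁵.

6.8 × 10⁻⁵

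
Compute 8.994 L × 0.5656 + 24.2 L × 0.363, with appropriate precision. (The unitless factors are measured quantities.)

13.87 L

8.994 × 0.5656 = 5.0870064 → 5.087 L (4 s.f., last digit at the 10^-3 place).
24.2 × 0.363 = 8.7846 → 8.78 L (3 s.f., last digit at the 10^-2 place).
Sum: 13.8716064 L; keep the coarser place, 10^-2.
Result: 13.87 L.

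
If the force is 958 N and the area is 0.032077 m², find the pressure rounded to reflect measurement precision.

2.99 × 10^4 Pa

pressure = 958 N ÷ 0.032077 m² = 29865.6358138… Pa.
958 has 3 significant figures; 0.032077 has 5.
Division/multiplication keeps the fewest: 3 significant figures.
Rounded: 2.99 × 10^4 Pa.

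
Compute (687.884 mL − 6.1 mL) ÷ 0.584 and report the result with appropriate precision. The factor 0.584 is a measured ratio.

1.17 × 10³ mL

687.884 mL − 6.1 mL = 681.784 mL; the difference is limited to 1 decimal place (4 s.f.).
Carrying full precision, 681.784 ÷ 0.584 = 1167.43835616… mL; 0.584 has 3 s.f., so the result keeps min(4, 3) = 3 s.f.
Rounded to 3 significant figures: 1.17 × 10³ mL.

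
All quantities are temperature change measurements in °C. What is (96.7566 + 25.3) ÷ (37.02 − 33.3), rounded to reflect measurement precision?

96.7566 + 25.3 = 122.0566, limited to 1 d.p. → 4 s.f.; 37.02 − 33.3 = 3.72, limited to 1 d.p. → 2 s.f.
Carrying full precision, 122.0566 ÷ 3.72 = 32.8109139785…; keep min(4, 2) = 2 s.f.
Rounded to 2 significant figures: 33.

33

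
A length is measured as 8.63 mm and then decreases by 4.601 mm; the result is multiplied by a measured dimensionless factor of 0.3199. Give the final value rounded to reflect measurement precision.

1.29 mm

8.63 mm − 4.601 mm = 4.029 mm; the difference is limited to 2 decimal places (3 s.f.).
Carrying full precision, 4.029 × 0.3199 = 1.2888771 mm; 0.3199 has 4 s.f., so the result keeps min(3, 4) = 3 s.f.
Rounded to 3 significant figures: 1.29 mm.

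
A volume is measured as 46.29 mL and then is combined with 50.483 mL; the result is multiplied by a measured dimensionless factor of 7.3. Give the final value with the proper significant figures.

7.1 × 10^2 mL

46.29 mL + 50.483 mL = 96.773 mL; the sum is limited to 2 decimal places (4 s.f.).
Carrying full precision, 96.773 × 7.3 = 706.4429 mL; 7.3 has 2 s.f., so the result keeps min(4, 2) = 2 s.f.
Rounded to 2 significant figures: 7.1 × 10^2 mL.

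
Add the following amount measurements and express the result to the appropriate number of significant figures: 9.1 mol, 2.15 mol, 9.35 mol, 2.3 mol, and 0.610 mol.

9.1 mol + 2.15 mol + 9.35 mol + 2.3 mol + 0.610 mol = 23.510 mol.
Addition/subtraction keeps the fewest decimal places: 9.1 → 1 decimal place, 2.15 → 2 decimal places, 9.35 → 2 decimal places, 2.3 → 1 decimal place, 0.610 → 3 decimal places; limit is 1.
Rounded to 1 decimal place: 23.5 mol.

23.5 mol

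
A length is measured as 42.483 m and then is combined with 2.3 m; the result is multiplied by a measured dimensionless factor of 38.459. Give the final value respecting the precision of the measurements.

1.72 × 10³ m

42.483 m + 2.3 m = 44.783 m; the sum is limited to 1 decimal place (3 s.f.).
Carrying full precision, 44.783 × 38.459 = 1722.309397 m; 38.459 has 5 s.f., so the result keeps min(3, 5) = 3 s.f.
Rounded to 3 significant figures: 1.72 × 10³ m.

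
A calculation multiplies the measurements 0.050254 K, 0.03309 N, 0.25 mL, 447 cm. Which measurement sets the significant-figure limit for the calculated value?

0.25 mL

0.050254 K → 5 s.f.; 0.03309 N → 4 s.f.; 0.25 mL → 2 s.f.; 447 cm → 3 s.f.
The fewest is 2 significant figures, from 0.25 mL.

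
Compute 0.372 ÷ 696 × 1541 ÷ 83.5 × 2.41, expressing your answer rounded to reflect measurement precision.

0.0238

0.372 ÷ 696 × 1541 ÷ 83.5 × 2.41 = 0.0237720648358…
Multiplication/division keeps the fewest significant figures: 0.372 → 3 s.f., 696 → 3 s.f., 1541 → 4 s.f., 83.5 → 3 s.f., 2.41 → 3 s.f.; limit is 3.
Rounded to 3 significant figures: 0.0238.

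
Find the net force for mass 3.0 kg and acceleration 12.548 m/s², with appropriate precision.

net force = 3.0 kg × 12.548 m/s² = 37.644 N.
3.0 has 2 significant figures; 12.548 has 5.
Division/multiplication keeps the fewest: 2 significant figures.
Rounded: 38 N.

38 N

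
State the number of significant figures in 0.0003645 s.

0.0003645: leading zeros are not significant.

4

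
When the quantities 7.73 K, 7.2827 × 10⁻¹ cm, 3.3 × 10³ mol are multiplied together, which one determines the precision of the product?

7.73 K → 3 s.f.; 7.2827 × 10⁻¹ cm → 5 s.f.; 3.3 × 10³ mol → 2 s.f.
The fewest is 2 significant figures, from 3.3 × 10³ mol.

3.3 × 10³ mol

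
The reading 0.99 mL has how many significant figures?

2

0.99: leading zeros are not significant.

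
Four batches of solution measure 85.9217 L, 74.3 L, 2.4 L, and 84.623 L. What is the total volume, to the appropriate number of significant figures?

85.9217 L + 74.3 L + 2.4 L + 84.623 L = 247.2447 L.
Addition/subtraction keeps the fewest decimal places: 85.9217 → 4 decimal places, 74.3 → 1 decimal place, 2.4 → 1 decimal place, 84.623 → 3 decimal places; limit is 1.
Rounded to 1 decimal place: 247.2 L.

247.2 L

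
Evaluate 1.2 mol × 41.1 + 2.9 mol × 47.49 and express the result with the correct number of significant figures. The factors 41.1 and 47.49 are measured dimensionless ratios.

1.9 × 10^2 mol

1.2 × 41.1 = 49.32 → 49 mol (2 s.f., last digit at the 10^0 place).
2.9 × 47.49 = 137.721 → 1.4 × 10^2 mol (2 s.f., last digit at the 10^1 place).
Sum: 187.041 mol; keep the coarser place, 10^1.
Result: 1.9 × 10^2 mol.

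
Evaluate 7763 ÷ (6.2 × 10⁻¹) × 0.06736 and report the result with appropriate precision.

7763 ÷ (6.2 × 10⁻¹) × 0.06736 = 843.412387097…
Multiplication/division keeps the fewest significant figures: 7763 → 4 s.f., 6.2 × 10⁻¹ → 2 s.f., 0.06736 → 4 s.f.; limit is 2.
Rounded to 2 significant figures: 8.4 × 10².

8.4 × 10²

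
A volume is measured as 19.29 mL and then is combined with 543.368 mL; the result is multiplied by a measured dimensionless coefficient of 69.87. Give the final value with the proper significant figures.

19.29 mL + 543.368 mL = 562.658 mL; the sum is limited to 2 decimal places (5 s.f.).
Carrying full precision, 562.658 × 69.87 = 39312.91446 mL; 69.87 has 4 s.f., so the result keeps min(5, 4) = 4 s.f.
Rounded to 4 significant figures: 3.931 × 10⁴ mL.

3.931 × 10⁴ mL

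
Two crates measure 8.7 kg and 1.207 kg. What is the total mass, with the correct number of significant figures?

8.7 kg + 1.207 kg = 9.907 kg.
Addition/subtraction keeps the fewest decimal places: 8.7 → 1 decimal place, 1.207 → 3 decimal places; limit is 1.
Rounded to 1 decimal place: 9.9 kg.

9.9 kg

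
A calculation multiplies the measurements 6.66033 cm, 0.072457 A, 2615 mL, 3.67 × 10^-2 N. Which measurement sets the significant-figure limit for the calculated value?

3.67 × 10^-2 N

6.66033 cm → 6 s.f.; 0.072457 A → 5 s.f.; 2615 mL → 4 s.f.; 3.67 × 10^-2 N → 3 s.f.
The fewest is 3 significant figures, from 3.67 × 10^-2 N.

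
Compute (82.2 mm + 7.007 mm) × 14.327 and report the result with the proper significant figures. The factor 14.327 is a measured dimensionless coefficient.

82.2 mm + 7.007 mm = 89.207 mm; the sum is limited to 1 decimal place (3 s.f.).
Carrying full precision, 89.207 × 14.327 = 1278.068689 mm; 14.327 has 5 s.f., so the result keeps min(3, 5) = 3 s.f.
Rounded to 3 significant figures: 1.28 × 10^3 mm.

1.28 × 10^3 mm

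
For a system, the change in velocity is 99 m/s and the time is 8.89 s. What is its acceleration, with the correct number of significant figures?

11 m/s²

acceleration = 99 m/s ÷ 8.89 s = 11.1361079865… m/s².
99 has 2 significant figures; 8.89 has 3.
Division/multiplication keeps the fewest: 2 significant figures.
Rounded: 11 m/s².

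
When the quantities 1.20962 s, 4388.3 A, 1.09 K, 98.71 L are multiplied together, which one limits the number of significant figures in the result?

1.20962 s → 6 s.f.; 4388.3 A → 5 s.f.; 1.09 K → 3 s.f.; 98.71 L → 4 s.f.
The fewest is 3 significant figures, from 1.09 K.

1.09 K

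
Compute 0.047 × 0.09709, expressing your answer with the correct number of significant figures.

0.0046

0.047 × 0.09709 = 0.00456323
Multiplication/division keeps the fewest significant figures: 0.047 → 2 s.f., 0.09709 → 4 s.f.; limit is 2.
Rounded to 2 significant figures: 0.0046.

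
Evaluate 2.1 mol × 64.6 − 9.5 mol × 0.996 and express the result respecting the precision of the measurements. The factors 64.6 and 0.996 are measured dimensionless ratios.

2.1 × 64.6 = 135.66 → 1.4 × 10² mol (2 s.f., last digit at the 10^1 place).
9.5 × 0.996 = 9.462 → 9.5 mol (2 s.f., last digit at the 10^-1 place).
Difference: 126.198 mol; keep the coarser place, 10^1.
Result: 1.3 × 10² mol.

1.3 × 10² mol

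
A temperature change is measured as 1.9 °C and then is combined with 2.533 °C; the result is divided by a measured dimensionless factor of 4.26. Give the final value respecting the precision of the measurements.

1.0 °C

1.9 °C + 2.533 °C = 4.433 °C; the sum is limited to 1 decimal place (2 s.f.).
Carrying full precision, 4.433 ÷ 4.26 = 1.04061032864… °C; 4.26 has 3 s.f., so the result keeps min(2, 3) = 2 s.f.
Rounded to 2 significant figures: 1.0 °C.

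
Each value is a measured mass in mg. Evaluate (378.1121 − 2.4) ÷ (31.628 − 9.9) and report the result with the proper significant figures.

378.1121 − 2.4 = 375.7121, limited to 1 d.p. → 4 s.f.; 31.628 − 9.9 = 21.728, limited to 1 d.p. → 3 s.f.
Carrying full precision, 375.7121 ÷ 21.728 = 17.2916099043…; keep min(4, 3) = 3 s.f.
Rounded to 3 significant figures: 17.3.

17.3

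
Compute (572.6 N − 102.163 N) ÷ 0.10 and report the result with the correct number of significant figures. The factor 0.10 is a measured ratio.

4.7 × 10³ N

572.6 N − 102.163 N = 470.437 N; the difference is limited to 1 decimal place (4 s.f.).
Carrying full precision, 470.437 ÷ 0.10 = 4704.37 N; 0.10 has 2 s.f., so the result keeps min(4, 2) = 2 s.f.
Rounded to 2 significant figures: 4.7 × 10³ N.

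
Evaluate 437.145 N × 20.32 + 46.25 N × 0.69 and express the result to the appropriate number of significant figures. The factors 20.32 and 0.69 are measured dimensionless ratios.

8915 N

437.145 × 20.32 = 8882.7864 → 8883 N (4 s.f., last digit at the 10^0 place).
46.25 × 0.69 = 31.9125 → 32 N (2 s.f., last digit at the 10^0 place).
Sum: 8914.6989 N; keep the coarser place, 10^0.
Result: 8915 N.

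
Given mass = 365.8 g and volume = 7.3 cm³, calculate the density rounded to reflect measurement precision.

density = 365.8 g ÷ 7.3 cm³ = 50.1095890411… g/cm³.
365.8 has 4 significant figures; 7.3 has 2.
Division/multiplication keeps the fewest: 2 significant figures.
Rounded: 5.0 × 10^1 g/cm³.

5.0 × 10^1 g/cm³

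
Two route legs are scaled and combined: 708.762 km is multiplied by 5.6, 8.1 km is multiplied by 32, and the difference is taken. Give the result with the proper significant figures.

3.7 × 10^3 km

708.762 × 5.6 = 3969.0672 → 4.0 × 10^3 km (2 s.f., last digit at the 10^2 place).
8.1 × 32 = 259.2 → 2.6 × 10^2 km (2 s.f., last digit at the 10^1 place).
Difference: 3709.8672 km; keep the coarser place, 10^2.
Result: 3.7 × 10^3 km.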